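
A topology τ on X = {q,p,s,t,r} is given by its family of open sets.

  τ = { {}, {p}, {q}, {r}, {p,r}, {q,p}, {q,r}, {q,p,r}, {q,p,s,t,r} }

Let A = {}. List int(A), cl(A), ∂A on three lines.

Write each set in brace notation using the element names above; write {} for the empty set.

int(A) = {}
cl(A)  = {}
∂A     = {}

opens ⊆ A: {}; union → int = {}
complement {q,p,s,t,r}; its interior {q,p,s,t,r}; cl(A) = X∖{q,p,s,t,r} = {}
boundary = {} ∖ {} = {}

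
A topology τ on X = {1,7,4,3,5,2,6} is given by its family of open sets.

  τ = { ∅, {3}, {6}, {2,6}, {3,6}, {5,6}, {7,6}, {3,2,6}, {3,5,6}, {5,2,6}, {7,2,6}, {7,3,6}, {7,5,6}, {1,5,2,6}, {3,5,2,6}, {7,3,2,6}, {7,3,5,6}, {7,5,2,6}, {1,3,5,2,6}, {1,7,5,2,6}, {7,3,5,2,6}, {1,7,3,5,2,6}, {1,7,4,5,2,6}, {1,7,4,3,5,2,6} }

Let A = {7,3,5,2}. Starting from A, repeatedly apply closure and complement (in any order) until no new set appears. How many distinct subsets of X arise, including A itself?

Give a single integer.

complement {1,4,6}; its interior {6}; cl(A) = X∖{6} = {1,7,4,3,5,2}
With k = closure, c = complement:
  1. A     = {7,3,5,2}
  2. kA    = {1,7,4,3,5,2}
  3. cA    = {1,4,6}
  4. ckA   = {6}
  5. kcA   = {1,7,4,5,2,6}
  6. ckcA  = {3}
k, c of each give nothing new

6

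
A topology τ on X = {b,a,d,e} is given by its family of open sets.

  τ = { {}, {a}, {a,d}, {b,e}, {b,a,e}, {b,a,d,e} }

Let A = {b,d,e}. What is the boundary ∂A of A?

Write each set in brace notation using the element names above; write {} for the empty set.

{d}

open subsets of A: {}, {b,e}; so int(A) = {b,e}
closure: X∖int(X∖A) = X∖{a} = {b,d,e}
∂A = {b,d,e} minus {b,e} = {d}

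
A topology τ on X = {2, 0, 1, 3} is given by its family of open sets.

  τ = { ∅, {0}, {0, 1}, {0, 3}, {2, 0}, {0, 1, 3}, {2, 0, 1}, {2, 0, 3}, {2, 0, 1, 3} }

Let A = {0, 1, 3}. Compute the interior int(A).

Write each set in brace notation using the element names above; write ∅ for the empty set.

U open, U⊆A: ∅, {0}, {0, 3}, {0, 1}, {0, 1, 3}. int(A) = ⋃ = {0, 1, 3}

{0, 1, 3}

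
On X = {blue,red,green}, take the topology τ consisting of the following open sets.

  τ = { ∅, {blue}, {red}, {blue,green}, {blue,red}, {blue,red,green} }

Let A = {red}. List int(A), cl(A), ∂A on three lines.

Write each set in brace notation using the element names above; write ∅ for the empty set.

open subsets of A: ∅, {red}; so int(A) = {red}
closure: X∖int(X∖A) = X∖{blue,green} = {red}
∂A = {red} minus {red} = ∅

int(A) = {red}
cl(A)  = {red}
∂A     = ∅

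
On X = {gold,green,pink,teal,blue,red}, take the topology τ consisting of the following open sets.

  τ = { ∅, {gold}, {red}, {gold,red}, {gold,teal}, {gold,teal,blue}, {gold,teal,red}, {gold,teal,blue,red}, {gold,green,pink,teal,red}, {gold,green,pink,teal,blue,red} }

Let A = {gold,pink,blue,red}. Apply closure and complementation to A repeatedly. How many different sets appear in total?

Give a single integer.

X∖A={green,teal}, int(X∖A)=∅, hence cl(A)={gold,green,pink,teal,blue,red}
Orbit (k=closure, c=complement):
  1. A     = {gold,pink,blue,red}
  2. kA    = {gold,green,pink,teal,blue,red}
  3. cA    = {green,teal}
  4. ckA   = ∅
  5. kcA   = {green,pink,teal,blue}
  6. ckcA  = {gold,red}
(closed under both — stop)

6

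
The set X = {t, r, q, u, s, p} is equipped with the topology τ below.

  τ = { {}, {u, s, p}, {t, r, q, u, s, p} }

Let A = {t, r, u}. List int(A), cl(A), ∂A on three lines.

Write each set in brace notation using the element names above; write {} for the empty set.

open subsets of A: {}; so int(A) = {}
closure: X∖int(X∖A) = X∖{} = {t, r, q, u, s, p}
∂A = {t, r, q, u, s, p} minus {} = {t, r, q, u, s, p}

int(A) = {}
cl(A)  = {t, r, q, u, s, p}
∂A     = {t, r, q, u, s, p}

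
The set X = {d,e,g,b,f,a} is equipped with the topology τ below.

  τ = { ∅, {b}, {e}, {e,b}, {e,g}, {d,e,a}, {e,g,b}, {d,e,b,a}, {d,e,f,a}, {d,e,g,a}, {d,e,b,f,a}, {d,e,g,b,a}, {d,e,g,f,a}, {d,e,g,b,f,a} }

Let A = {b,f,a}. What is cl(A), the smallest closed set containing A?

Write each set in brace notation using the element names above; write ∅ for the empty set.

X∖A={d,e,g}, int(X∖A)={e,g}, hence cl(A)={d,b,f,a}

{d,b,f,a}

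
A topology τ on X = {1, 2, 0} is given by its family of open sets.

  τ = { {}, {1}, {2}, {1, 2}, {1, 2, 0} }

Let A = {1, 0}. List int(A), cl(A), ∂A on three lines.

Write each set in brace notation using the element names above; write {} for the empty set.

open subsets of A: {}, {1}; so int(A) = {1}
closure: X∖int(X∖A) = X∖{2} = {1, 0}
∂A = {1, 0} minus {1} = {0}

int(A) = {1}
cl(A)  = {1, 0}
∂A     = {0}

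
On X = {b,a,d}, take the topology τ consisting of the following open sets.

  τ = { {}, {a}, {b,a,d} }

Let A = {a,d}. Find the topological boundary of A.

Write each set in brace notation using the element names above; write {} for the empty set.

opens ⊆ A: {}, {a}; union → int = {a}
complement {b}; its interior {}; cl(A) = X∖{} = {b,a,d}
boundary = {b,a,d} ∖ {a} = {b,d}

{b,d}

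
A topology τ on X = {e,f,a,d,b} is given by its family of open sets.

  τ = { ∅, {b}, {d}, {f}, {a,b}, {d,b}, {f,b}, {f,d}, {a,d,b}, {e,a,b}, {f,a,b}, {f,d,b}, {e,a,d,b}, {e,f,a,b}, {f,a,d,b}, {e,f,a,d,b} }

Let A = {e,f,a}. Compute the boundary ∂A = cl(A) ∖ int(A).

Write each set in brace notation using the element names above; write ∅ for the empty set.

open subsets of A: ∅, {f}; so int(A) = {f}
closure: X∖int(X∖A) = X∖{d,b} = {e,f,a}
∂A = {e,f,a} minus {f} = {e,a}

{e,a}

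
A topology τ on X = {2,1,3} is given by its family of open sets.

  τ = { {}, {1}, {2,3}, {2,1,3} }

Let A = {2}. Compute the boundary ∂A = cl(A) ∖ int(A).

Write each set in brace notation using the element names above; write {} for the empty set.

{2,3}

open subsets of A: {}; so int(A) = {}
closure: X∖int(X∖A) = X∖{1} = {2,3}
∂A = {2,3} minus {} = {2,3}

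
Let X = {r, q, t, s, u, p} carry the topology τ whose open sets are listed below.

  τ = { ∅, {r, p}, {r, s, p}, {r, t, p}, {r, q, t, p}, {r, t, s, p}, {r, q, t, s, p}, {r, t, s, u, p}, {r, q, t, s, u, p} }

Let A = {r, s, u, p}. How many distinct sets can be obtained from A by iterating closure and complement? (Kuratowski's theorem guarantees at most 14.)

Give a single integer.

complement {q, t}; its interior ∅; cl(A) = X∖∅ = {r, q, t, s, u, p}
With k = closure, c = complement:
  1. A     = {r, s, u, p}
  2. kA    = {r, q, t, s, u, p}
  3. cA    = {q, t}
  4. ckA   = ∅
  5. kcA   = {q, t, u}
  6. ckcA  = {r, s, p}
k, c of each give nothing new

6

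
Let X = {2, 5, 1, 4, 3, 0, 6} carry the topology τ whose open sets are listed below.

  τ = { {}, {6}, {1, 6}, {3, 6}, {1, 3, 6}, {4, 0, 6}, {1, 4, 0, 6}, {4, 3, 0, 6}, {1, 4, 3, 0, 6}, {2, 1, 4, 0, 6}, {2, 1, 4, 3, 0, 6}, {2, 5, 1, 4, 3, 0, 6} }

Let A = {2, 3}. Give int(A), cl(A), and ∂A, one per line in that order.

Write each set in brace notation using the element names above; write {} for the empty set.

opens ⊆ A: {}; union → int = {}
complement {5, 1, 4, 0, 6}; its interior {1, 4, 0, 6}; cl(A) = X∖{1, 4, 0, 6} = {2, 5, 3}
boundary = {2, 5, 3} ∖ {} = {2, 5, 3}

int(A) = {}
cl(A)  = {2, 5, 3}
∂A     = {2, 5, 3}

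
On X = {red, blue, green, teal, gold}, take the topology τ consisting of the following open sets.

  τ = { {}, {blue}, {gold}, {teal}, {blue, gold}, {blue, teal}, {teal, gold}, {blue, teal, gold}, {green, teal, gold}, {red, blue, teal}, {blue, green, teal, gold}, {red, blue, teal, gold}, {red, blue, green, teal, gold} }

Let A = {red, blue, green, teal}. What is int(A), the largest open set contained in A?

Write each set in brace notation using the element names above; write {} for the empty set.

{red, blue, teal}

U open, U⊆A: {}, {teal}, {blue}, {blue, teal}, {red, blue, teal}. int(A) = ⋃ = {red, blue, teal}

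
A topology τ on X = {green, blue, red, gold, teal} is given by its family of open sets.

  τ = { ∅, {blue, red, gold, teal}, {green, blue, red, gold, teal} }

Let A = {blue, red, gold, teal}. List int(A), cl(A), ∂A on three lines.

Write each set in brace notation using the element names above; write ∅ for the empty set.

open subsets of A: ∅, {blue, red, gold, teal}; so int(A) = {blue, red, gold, teal}
closure: X∖int(X∖A) = X∖∅ = {green, blue, red, gold, teal}
∂A = {green, blue, red, gold, teal} minus {blue, red, gold, teal} = {green}

int(A) = {blue, red, gold, teal}
cl(A)  = {green, blue, red, gold, teal}
∂A     = {green}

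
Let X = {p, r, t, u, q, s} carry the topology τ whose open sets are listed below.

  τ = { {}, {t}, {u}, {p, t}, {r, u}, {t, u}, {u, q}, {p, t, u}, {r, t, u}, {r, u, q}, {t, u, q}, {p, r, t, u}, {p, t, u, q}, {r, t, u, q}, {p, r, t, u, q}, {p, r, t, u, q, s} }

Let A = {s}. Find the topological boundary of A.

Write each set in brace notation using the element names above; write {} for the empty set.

{s}

interior: largest open inside A is {} (from {})
cl via duality: int({p, r, t, u, q}) = {p, r, t, u, q}, so X∖{p, r, t, u, q} = {s}
cl∖int = {s}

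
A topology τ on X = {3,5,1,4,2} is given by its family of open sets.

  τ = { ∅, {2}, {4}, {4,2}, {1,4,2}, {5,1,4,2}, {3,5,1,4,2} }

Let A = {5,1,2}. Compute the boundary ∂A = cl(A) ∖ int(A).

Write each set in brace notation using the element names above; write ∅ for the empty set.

U open, U⊆A: ∅, {2}. int(A) = ⋃ = {2}
X∖A={3,4}, int(X∖A)={4}, hence cl(A)={3,5,1,2}
∂A: remove int from cl → {3,5,1}

{3,5,1}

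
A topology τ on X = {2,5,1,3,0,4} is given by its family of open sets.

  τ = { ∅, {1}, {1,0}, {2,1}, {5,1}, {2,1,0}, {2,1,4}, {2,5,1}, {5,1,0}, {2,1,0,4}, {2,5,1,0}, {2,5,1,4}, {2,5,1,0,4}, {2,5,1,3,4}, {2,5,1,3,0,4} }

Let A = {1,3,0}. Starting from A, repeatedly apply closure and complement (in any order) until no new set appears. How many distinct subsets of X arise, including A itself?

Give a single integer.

6

X∖A={2,5,4}, int(X∖A)=∅, hence cl(A)={2,5,1,3,0,4}
Orbit (k=closure, c=complement):
  1. A     = {1,3,0}
  2. kA    = {2,5,1,3,0,4}
  3. cA    = {2,5,4}
  4. ckA   = ∅
  5. kcA   = {2,5,3,4}
  6. ckcA  = {1,0}
(closed under both — stop)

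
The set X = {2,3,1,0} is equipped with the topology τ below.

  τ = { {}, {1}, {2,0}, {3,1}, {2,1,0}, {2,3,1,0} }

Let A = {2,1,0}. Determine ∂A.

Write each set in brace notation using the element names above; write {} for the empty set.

open subsets of A: {}, {1}, {2,0}, {2,1,0}; so int(A) = {2,1,0}
closure: X∖int(X∖A) = X∖{} = {2,3,1,0}
∂A = {2,3,1,0} minus {2,1,0} = {3}

{3}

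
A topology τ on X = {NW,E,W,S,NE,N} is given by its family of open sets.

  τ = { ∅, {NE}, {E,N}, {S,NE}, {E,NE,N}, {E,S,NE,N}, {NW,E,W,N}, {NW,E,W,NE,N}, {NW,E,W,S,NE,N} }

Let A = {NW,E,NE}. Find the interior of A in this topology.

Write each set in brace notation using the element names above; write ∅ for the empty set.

{NE}

U open, U⊆A: ∅, {NE}. int(A) = ⋃ = {NE}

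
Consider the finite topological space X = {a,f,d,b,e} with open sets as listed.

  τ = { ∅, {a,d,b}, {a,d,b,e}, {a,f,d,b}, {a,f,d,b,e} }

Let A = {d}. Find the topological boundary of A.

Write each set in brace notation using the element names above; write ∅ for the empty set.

{a,f,d,b,e}

interior: largest open inside A is ∅ (from ∅)
cl via duality: int({a,f,b,e}) = ∅, so X∖∅ = {a,f,d,b,e}
cl∖int = {a,f,d,b,e}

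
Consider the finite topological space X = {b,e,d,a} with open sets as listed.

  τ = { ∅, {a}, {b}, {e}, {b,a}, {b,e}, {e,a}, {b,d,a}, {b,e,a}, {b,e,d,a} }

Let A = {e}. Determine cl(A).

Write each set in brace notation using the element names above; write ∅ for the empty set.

{e}

X∖A={b,d,a}, int(X∖A)={b,d,a}, hence cl(A)={e}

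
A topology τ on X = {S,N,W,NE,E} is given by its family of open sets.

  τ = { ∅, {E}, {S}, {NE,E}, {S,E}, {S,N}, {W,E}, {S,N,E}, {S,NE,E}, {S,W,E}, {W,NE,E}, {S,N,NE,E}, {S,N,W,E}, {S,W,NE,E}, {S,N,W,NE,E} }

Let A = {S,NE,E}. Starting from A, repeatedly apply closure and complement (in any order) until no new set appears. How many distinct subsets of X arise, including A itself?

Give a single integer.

cl via duality: int({N,W}) = ∅, so X∖∅ = {S,N,W,NE,E}
Write k for closure, c for complement:
  1. A     = {S,NE,E}
  2. kA    = {S,N,W,NE,E}
  3. cA    = {N,W}
  4. ckA   = ∅
applying k or c yields no new set

4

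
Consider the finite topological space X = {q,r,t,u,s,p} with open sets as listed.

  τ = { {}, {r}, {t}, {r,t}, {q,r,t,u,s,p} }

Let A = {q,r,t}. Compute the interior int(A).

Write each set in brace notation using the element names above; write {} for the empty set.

opens ⊆ A: {}, {t}, {r}, {r,t}; union → int = {r,t}

{r,t}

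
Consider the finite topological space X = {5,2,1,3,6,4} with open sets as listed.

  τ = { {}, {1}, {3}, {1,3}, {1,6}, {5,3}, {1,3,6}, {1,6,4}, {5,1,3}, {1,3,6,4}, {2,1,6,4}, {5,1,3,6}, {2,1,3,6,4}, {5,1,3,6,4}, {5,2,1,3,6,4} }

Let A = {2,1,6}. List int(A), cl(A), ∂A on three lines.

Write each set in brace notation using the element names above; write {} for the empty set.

interior: largest open inside A is {1,6} (from {}, {1}, {1,6})
cl via duality: int({5,3,4}) = {5,3}, so X∖{5,3} = {2,1,6,4}
cl∖int = {2,4}

int(A) = {1,6}
cl(A)  = {2,1,6,4}
∂A     = {2,4}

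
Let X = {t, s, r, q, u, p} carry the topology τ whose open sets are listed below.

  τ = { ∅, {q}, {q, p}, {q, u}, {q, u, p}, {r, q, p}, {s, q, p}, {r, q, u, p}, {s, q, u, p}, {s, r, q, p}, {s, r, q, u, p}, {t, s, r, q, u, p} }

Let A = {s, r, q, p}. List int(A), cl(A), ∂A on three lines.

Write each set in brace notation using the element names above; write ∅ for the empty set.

int(A) = {s, r, q, p}
cl(A)  = {t, s, r, q, u, p}
∂A     = {t, u}

interior: largest open inside A is {s, r, q, p} (from ∅, {q}, {q, p}, {s, q, p}, {r, q, p}, {s, r, q, p})
cl via duality: int({t, u}) = ∅, so X∖∅ = {t, s, r, q, u, p}
cl∖int = {t, u}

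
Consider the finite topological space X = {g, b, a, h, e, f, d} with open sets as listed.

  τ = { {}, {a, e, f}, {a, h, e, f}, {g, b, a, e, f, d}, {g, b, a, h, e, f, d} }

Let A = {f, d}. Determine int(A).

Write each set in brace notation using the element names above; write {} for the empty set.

open subsets of A: {}; so int(A) = {}

{}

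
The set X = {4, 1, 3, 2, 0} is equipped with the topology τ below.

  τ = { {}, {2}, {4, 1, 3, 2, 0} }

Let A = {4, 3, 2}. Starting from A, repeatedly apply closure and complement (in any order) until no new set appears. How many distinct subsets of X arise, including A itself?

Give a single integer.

complement {1, 0}; its interior {}; cl(A) = X∖{} = {4, 1, 3, 2, 0}
With k = closure, c = complement:
  1. A     = {4, 3, 2}
  2. kA    = {4, 1, 3, 2, 0}
  3. cA    = {1, 0}
  4. ckA   = {}
  5. kcA   = {4, 1, 3, 0}
  6. ckcA  = {2}
k, c of each give nothing new

6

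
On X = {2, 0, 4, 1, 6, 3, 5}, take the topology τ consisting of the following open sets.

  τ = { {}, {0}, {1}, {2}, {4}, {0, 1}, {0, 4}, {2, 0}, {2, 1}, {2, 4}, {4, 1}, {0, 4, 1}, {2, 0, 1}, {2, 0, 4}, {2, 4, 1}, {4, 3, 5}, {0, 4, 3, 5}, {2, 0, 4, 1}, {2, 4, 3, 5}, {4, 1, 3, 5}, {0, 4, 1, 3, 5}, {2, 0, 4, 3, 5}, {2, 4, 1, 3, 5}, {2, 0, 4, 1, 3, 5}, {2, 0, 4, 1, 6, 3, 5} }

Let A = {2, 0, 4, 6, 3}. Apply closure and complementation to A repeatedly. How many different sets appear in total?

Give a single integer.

cl via duality: int({1, 5}) = {1}, so X∖{1} = {2, 0, 4, 6, 3, 5}
Write k for closure, c for complement:
  1. A     = {2, 0, 4, 6, 3}
  2. kA    = {2, 0, 4, 6, 3, 5}
  3. cA    = {1, 5}
  4. ckA   = {1}
  5. kcA   = {1, 6, 3, 5}
  6. kckA  = {1, 6}
  7. ckcA  = {2, 0, 4}
  8. ckckA = {2, 0, 4, 3, 5}
applying k or c yields no new set

8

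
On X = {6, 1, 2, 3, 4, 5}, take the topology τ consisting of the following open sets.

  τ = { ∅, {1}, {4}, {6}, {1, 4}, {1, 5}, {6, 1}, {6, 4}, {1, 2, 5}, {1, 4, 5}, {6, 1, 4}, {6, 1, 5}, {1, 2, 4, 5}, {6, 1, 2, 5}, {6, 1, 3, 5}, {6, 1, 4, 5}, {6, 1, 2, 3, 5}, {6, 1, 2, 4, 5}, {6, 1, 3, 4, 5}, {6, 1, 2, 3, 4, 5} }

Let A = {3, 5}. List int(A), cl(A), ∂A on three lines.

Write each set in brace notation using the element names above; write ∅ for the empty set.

open subsets of A: ∅; so int(A) = ∅
closure: X∖int(X∖A) = X∖{6, 1, 4} = {2, 3, 5}
∂A = {2, 3, 5} minus ∅ = {2, 3, 5}

int(A) = ∅
cl(A)  = {2, 3, 5}
∂A     = {2, 3, 5}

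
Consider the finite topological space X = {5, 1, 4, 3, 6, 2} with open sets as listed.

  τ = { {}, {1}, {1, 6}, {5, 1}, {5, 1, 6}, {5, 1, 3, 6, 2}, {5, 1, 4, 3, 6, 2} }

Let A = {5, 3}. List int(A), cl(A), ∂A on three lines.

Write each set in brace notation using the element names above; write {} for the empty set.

opens ⊆ A: {}; union → int = {}
complement {1, 4, 6, 2}; its interior {1, 6}; cl(A) = X∖{1, 6} = {5, 4, 3, 2}
boundary = {5, 4, 3, 2} ∖ {} = {5, 4, 3, 2}

int(A) = {}
cl(A)  = {5, 4, 3, 2}
∂A     = {5, 4, 3, 2}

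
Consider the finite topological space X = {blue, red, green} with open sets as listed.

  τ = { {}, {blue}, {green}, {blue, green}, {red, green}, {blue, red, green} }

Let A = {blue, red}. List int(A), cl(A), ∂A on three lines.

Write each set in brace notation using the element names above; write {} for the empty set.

int(A) = {blue}
cl(A)  = {blue, red}
∂A     = {red}

opens ⊆ A: {}, {blue}; union → int = {blue}
complement {green}; its interior {green}; cl(A) = X∖{green} = {blue, red}
boundary = {blue, red} ∖ {blue} = {red}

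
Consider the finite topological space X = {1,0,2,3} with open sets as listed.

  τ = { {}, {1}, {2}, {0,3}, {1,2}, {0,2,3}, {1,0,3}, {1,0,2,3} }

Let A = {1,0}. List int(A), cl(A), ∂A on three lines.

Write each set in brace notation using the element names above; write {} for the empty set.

U open, U⊆A: {}, {1}. int(A) = ⋃ = {1}
X∖A={2,3}, int(X∖A)={2}, hence cl(A)={1,0,3}
∂A: remove int from cl → {0,3}

int(A) = {1}
cl(A)  = {1,0,3}
∂A     = {0,3}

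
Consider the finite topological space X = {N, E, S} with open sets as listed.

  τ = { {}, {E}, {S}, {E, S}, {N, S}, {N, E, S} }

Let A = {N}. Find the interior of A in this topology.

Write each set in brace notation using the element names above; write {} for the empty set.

opens ⊆ A: {}; union → int = {}

{}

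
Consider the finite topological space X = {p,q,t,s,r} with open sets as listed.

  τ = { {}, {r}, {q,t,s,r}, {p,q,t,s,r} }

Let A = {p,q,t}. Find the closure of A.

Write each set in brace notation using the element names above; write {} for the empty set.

{p,q,t,s}

X∖A={s,r}, int(X∖A)={r}, hence cl(A)={p,q,t,s}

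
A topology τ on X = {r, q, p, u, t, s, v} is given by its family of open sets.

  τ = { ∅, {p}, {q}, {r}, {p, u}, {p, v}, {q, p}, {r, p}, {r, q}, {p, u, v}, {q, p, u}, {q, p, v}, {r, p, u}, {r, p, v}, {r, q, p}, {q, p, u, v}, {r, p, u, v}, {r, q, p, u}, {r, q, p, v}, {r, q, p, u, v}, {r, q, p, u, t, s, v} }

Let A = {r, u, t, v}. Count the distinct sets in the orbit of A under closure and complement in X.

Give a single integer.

closure: X∖int(X∖A) = X∖{q, p} = {r, u, t, s, v}
Let k=closure and c=complement:
  1. A     = {r, u, t, v}
  2. kA    = {r, u, t, s, v}
  3. cA    = {q, p, s}
  4. ckA   = {q, p}
  5. kcA   = {q, p, u, t, s, v}
  6. ckcA  = {r}
  7. kckcA = {r, t, s}
  8. ckckcA = {q, p, u, v}
— saturated at 8

8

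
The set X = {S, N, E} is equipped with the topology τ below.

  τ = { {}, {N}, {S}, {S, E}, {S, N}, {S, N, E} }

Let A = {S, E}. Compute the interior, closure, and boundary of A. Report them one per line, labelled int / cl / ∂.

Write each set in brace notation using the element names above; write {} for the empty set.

interior: largest open inside A is {S, E} (from {}, {S}, {S, E})
cl via duality: int({N}) = {N}, so X∖{N} = {S, E}
cl∖int = {}

int(A) = {S, E}
cl(A)  = {S, E}
∂A     = {}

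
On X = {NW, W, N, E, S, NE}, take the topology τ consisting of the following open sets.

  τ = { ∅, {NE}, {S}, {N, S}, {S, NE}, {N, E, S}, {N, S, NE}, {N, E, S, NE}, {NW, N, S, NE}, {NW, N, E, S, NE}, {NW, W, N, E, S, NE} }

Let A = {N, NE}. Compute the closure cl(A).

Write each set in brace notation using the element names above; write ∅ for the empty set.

cl via duality: int({NW, W, E, S}) = {S}, so X∖{S} = {NW, W, N, E, NE}

{NW, W, N, E, NE}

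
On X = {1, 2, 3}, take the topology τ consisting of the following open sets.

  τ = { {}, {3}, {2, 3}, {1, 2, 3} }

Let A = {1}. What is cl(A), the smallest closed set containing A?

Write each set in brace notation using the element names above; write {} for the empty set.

{1}

complement {2, 3}; its interior {2, 3}; cl(A) = X∖{2, 3} = {1}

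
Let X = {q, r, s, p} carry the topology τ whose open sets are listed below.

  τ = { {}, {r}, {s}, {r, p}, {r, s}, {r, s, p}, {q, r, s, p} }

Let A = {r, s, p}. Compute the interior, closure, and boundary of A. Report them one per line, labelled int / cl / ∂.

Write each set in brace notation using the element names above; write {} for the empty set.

open subsets of A: {}, {r}, {s}, {r, p}, {r, s}, {r, s, p}; so int(A) = {r, s, p}
closure: X∖int(X∖A) = X∖{} = {q, r, s, p}
∂A = {q, r, s, p} minus {r, s, p} = {q}

int(A) = {r, s, p}
cl(A)  = {q, r, s, p}
∂A     = {q}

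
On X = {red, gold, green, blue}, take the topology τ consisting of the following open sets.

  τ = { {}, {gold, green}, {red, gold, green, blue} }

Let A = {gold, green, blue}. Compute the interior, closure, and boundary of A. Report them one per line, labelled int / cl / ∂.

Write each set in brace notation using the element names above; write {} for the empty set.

U open, U⊆A: {}, {gold, green}. int(A) = ⋃ = {gold, green}
X∖A={red}, int(X∖A)={}, hence cl(A)={red, gold, green, blue}
∂A: remove int from cl → {red, blue}

int(A) = {gold, green}
cl(A)  = {red, gold, green, blue}
∂A     = {red, blue}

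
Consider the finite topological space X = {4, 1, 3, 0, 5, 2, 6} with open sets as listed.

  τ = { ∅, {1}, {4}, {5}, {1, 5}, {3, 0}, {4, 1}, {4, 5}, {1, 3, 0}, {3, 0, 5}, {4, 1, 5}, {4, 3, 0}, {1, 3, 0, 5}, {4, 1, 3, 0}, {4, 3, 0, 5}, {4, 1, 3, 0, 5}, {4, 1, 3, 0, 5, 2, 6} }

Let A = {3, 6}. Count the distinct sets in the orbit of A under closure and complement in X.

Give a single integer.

complement {4, 1, 0, 5, 2}; its interior {4, 1, 5}; cl(A) = X∖{4, 1, 5} = {3, 0, 2, 6}
With k = closure, c = complement:
  1. A     = {3, 6}
  2. kA    = {3, 0, 2, 6}
  3. cA    = {4, 1, 0, 5, 2}
  4. ckA   = {4, 1, 5}
  5. kcA   = {4, 1, 3, 0, 5, 2, 6}
  6. kckA  = {4, 1, 5, 2, 6}
  7. ckcA  = ∅
  8. ckckA = {3, 0}
k, c of each give nothing new

8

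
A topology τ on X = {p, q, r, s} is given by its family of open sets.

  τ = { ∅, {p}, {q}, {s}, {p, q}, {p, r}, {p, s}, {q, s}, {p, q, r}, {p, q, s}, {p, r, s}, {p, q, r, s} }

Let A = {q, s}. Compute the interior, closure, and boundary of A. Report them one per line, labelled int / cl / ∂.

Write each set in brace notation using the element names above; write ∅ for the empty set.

int(A) = {q, s}
cl(A)  = {q, s}
∂A     = ∅

open subsets of A: ∅, {q}, {s}, {q, s}; so int(A) = {q, s}
closure: X∖int(X∖A) = X∖{p, r} = {q, s}
∂A = {q, s} minus {q, s} = ∅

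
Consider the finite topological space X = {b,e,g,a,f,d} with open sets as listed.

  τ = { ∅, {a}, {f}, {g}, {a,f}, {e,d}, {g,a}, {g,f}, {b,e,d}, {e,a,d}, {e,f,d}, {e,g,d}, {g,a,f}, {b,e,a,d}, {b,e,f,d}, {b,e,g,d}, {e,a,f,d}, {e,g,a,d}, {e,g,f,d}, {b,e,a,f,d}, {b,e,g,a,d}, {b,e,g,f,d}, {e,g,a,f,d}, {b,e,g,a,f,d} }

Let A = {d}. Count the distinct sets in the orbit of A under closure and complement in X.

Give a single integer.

6

complement {b,e,g,a,f}; its interior {g,a,f}; cl(A) = X∖{g,a,f} = {b,e,d}
With k = closure, c = complement:
  1. A     = {d}
  2. kA    = {b,e,d}
  3. cA    = {b,e,g,a,f}
  4. ckA   = {g,a,f}
  5. kcA   = {b,e,g,a,f,d}
  6. ckcA  = ∅
k, c of each give nothing new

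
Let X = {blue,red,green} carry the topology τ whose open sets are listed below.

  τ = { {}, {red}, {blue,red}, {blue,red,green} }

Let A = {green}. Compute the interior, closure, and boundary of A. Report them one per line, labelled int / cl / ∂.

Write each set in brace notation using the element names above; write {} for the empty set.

int(A) = {}
cl(A)  = {green}
∂A     = {green}

opens ⊆ A: {}; union → int = {}
complement {blue,red}; its interior {blue,red}; cl(A) = X∖{blue,red} = {green}
boundary = {green} ∖ {} = {green}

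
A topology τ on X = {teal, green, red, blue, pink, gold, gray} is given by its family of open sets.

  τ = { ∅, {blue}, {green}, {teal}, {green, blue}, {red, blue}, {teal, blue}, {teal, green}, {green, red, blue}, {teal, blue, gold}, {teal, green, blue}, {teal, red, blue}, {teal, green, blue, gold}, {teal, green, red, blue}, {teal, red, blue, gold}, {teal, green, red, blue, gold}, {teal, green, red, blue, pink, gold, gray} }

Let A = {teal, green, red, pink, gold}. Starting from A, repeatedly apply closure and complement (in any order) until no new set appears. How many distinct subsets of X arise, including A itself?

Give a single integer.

closure: X∖int(X∖A) = X∖{blue} = {teal, green, red, pink, gold, gray}
Let k=closure and c=complement:
  1. A     = {teal, green, red, pink, gold}
  2. kA    = {teal, green, red, pink, gold, gray}
  3. cA    = {blue, gray}
  4. ckA   = {blue}
  5. kcA   = {red, blue, pink, gold, gray}
  6. ckcA  = {teal, green}
  7. kckcA = {teal, green, pink, gold, gray}
  8. ckckcA = {red, blue}
— saturated at 8

8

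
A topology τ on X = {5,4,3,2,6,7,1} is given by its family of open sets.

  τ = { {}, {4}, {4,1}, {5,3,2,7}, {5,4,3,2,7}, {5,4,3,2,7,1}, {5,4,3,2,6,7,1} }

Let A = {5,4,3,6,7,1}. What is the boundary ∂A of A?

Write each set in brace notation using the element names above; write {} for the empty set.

opens ⊆ A: {}, {4}, {4,1}; union → int = {4,1}
complement {2}; its interior {}; cl(A) = X∖{} = {5,4,3,2,6,7,1}
boundary = {5,4,3,2,6,7,1} ∖ {4,1} = {5,3,2,6,7}

{5,3,2,6,7}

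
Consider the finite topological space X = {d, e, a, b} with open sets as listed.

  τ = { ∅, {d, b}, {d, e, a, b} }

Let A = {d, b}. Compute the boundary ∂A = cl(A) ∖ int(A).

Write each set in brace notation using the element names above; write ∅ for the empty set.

interior: largest open inside A is {d, b} (from ∅, {d, b})
cl via duality: int({e, a}) = ∅, so X∖∅ = {d, e, a, b}
cl∖int = {e, a}

{e, a}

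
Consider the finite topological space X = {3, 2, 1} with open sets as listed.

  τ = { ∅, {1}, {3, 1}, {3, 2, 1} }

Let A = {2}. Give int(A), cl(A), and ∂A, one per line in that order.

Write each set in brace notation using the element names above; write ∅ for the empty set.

opens ⊆ A: ∅; union → int = ∅
complement {3, 1}; its interior {3, 1}; cl(A) = X∖{3, 1} = {2}
boundary = {2} ∖ ∅ = {2}

int(A) = ∅
cl(A)  = {2}
∂A     = {2}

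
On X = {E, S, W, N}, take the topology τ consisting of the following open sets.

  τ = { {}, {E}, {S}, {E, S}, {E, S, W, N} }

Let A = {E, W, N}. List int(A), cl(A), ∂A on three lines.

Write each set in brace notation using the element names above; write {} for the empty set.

opens ⊆ A: {}, {E}; union → int = {E}
complement {S}; its interior {S}; cl(A) = X∖{S} = {E, W, N}
boundary = {E, W, N} ∖ {E} = {W, N}

int(A) = {E}
cl(A)  = {E, W, N}
∂A     = {W, N}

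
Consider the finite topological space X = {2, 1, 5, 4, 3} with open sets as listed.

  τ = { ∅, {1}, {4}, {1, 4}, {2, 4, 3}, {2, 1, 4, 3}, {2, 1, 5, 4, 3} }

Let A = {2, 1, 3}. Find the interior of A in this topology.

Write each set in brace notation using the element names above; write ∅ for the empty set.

interior: largest open inside A is {1} (from ∅, {1})

{1}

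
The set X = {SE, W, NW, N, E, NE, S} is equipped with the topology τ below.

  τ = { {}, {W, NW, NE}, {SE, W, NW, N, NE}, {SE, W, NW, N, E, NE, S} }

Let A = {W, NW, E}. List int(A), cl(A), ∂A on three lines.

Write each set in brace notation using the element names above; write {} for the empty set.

open subsets of A: {}; so int(A) = {}
closure: X∖int(X∖A) = X∖{} = {SE, W, NW, N, E, NE, S}
∂A = {SE, W, NW, N, E, NE, S} minus {} = {SE, W, NW, N, E, NE, S}

int(A) = {}
cl(A)  = {SE, W, NW, N, E, NE, S}
∂A     = {SE, W, NW, N, E, NE, S}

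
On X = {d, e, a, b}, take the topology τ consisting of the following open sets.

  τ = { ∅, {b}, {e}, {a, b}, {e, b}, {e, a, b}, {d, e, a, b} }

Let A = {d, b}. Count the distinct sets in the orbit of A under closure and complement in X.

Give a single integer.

8

complement {e, a}; its interior {e}; cl(A) = X∖{e} = {d, a, b}
With k = closure, c = complement:
  1. A     = {d, b}
  2. kA    = {d, a, b}
  3. cA    = {e, a}
  4. ckA   = {e}
  5. kcA   = {d, e, a}
  6. kckA  = {d, e}
  7. ckcA  = {b}
  8. ckckA = {a, b}
k, c of each give nothing new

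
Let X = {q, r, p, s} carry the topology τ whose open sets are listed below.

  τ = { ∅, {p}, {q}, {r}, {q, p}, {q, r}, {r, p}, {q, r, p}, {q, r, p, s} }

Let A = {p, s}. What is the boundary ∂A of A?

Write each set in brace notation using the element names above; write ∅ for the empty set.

opens ⊆ A: ∅, {p}; union → int = {p}
complement {q, r}; its interior {q, r}; cl(A) = X∖{q, r} = {p, s}
boundary = {p, s} ∖ {p} = {s}

{s}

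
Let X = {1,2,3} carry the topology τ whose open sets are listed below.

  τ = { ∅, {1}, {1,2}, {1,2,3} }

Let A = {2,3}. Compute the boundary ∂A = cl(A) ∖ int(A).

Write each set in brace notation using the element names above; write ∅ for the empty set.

{2,3}

U open, U⊆A: ∅. int(A) = ⋃ = ∅
X∖A={1}, int(X∖A)={1}, hence cl(A)={2,3}
∂A: remove int from cl → {2,3}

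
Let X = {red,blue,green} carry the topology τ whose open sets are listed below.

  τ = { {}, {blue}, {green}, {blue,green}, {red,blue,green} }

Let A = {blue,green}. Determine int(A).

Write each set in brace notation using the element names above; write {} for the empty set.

open subsets of A: {}, {blue}, {green}, {blue,green}; so int(A) = {blue,green}

{blue,green}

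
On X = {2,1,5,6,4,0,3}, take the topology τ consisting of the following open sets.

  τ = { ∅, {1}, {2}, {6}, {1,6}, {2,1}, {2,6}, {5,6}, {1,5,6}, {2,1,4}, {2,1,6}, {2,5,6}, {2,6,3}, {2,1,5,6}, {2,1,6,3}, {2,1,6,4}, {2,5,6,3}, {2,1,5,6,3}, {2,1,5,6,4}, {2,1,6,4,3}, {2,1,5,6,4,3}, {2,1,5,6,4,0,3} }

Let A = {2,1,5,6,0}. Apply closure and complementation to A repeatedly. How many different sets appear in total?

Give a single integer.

6

cl via duality: int({4,3}) = ∅, so X∖∅ = {2,1,5,6,4,0,3}
Write k for closure, c for complement:
  1. A     = {2,1,5,6,0}
  2. kA    = {2,1,5,6,4,0,3}
  3. cA    = {4,3}
  4. ckA   = ∅
  5. kcA   = {4,0,3}
  6. ckcA  = {2,1,5,6}
applying k or c yields no new set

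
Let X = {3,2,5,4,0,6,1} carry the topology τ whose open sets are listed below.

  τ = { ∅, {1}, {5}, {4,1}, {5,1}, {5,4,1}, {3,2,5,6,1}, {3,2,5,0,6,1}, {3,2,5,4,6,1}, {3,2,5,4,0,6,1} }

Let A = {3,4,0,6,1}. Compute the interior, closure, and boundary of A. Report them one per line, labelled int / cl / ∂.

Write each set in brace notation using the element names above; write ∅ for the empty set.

int(A) = {4,1}
cl(A)  = {3,2,4,0,6,1}
∂A     = {3,2,0,6}

interior: largest open inside A is {4,1} (from ∅, {1}, {4,1})
cl via duality: int({2,5}) = {5}, so X∖{5} = {3,2,4,0,6,1}
cl∖int = {3,2,0,6}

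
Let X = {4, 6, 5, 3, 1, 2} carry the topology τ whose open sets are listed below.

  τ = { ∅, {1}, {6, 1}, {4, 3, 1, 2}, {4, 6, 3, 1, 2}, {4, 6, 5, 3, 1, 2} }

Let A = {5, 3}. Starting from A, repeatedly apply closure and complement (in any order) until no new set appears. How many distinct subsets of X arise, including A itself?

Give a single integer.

closure: X∖int(X∖A) = X∖{6, 1} = {4, 5, 3, 2}
Let k=closure and c=complement:
  1. A     = {5, 3}
  2. kA    = {4, 5, 3, 2}
  3. cA    = {4, 6, 1, 2}
  4. ckA   = {6, 1}
  5. kcA   = {4, 6, 5, 3, 1, 2}
  6. ckcA  = ∅
— saturated at 6

6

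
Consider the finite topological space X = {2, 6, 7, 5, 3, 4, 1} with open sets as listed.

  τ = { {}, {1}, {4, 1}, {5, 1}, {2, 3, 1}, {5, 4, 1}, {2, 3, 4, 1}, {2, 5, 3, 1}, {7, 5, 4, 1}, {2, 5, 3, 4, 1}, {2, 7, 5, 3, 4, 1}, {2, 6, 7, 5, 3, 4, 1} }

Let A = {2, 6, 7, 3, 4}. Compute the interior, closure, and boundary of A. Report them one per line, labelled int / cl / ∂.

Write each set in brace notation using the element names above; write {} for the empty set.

int(A) = {}
cl(A)  = {2, 6, 7, 3, 4}
∂A     = {2, 6, 7, 3, 4}

open subsets of A: {}; so int(A) = {}
closure: X∖int(X∖A) = X∖{5, 1} = {2, 6, 7, 3, 4}
∂A = {2, 6, 7, 3, 4} minus {} = {2, 6, 7, 3, 4}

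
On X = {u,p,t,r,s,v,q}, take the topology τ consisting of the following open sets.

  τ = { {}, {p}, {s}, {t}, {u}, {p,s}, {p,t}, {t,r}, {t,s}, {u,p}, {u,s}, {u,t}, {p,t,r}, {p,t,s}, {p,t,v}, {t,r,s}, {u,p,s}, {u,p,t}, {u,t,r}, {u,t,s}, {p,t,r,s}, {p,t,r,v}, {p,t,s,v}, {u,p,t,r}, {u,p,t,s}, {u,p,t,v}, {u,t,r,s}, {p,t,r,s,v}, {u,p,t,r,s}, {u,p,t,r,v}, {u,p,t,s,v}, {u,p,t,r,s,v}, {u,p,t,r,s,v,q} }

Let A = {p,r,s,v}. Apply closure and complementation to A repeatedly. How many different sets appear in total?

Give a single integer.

8

complement {u,t,q}; its interior {u,t}; cl(A) = X∖{u,t} = {p,r,s,v,q}
With k = closure, c = complement:
  1. A     = {p,r,s,v}
  2. kA    = {p,r,s,v,q}
  3. cA    = {u,t,q}
  4. ckA   = {u,t}
  5. kcA   = {u,t,r,v,q}
  6. ckcA  = {p,s}
  7. kckcA = {p,s,v,q}
  8. ckckcA = {u,t,r}
k, c of each give nothing new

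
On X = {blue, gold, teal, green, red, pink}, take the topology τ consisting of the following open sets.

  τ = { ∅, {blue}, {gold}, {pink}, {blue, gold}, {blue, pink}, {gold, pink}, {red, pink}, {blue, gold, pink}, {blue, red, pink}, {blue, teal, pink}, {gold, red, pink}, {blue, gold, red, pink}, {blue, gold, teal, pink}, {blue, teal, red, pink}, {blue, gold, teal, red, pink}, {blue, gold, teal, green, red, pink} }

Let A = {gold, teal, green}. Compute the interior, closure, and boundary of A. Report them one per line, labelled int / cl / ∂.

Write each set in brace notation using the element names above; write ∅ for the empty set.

int(A) = {gold}
cl(A)  = {gold, teal, green}
∂A     = {teal, green}

interior: largest open inside A is {gold} (from ∅, {gold})
cl via duality: int({blue, red, pink}) = {blue, red, pink}, so X∖{blue, red, pink} = {gold, teal, green}
cl∖int = {teal, green}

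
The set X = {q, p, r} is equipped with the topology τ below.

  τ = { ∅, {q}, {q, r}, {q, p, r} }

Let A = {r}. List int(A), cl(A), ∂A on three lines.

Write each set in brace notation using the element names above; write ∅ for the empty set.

open subsets of A: ∅; so int(A) = ∅
closure: X∖int(X∖A) = X∖{q} = {p, r}
∂A = {p, r} minus ∅ = {p, r}

int(A) = ∅
cl(A)  = {p, r}
∂A     = {p, r}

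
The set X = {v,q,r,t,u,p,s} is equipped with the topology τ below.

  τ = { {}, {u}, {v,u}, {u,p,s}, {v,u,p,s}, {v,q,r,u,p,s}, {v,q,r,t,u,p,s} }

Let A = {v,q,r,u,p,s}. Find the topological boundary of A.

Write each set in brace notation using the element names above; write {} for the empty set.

open subsets of A: {}, {u}, {v,u}, {u,p,s}, {v,u,p,s}, {v,q,r,u,p,s}; so int(A) = {v,q,r,u,p,s}
closure: X∖int(X∖A) = X∖{} = {v,q,r,t,u,p,s}
∂A = {v,q,r,t,u,p,s} minus {v,q,r,u,p,s} = {t}

{t}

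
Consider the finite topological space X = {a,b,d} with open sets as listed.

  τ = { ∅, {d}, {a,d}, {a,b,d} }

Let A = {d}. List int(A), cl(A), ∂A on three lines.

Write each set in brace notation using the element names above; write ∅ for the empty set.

open subsets of A: ∅, {d}; so int(A) = {d}
closure: X∖int(X∖A) = X∖∅ = {a,b,d}
∂A = {a,b,d} minus {d} = {a,b}

int(A) = {d}
cl(A)  = {a,b,d}
∂A     = {a,b}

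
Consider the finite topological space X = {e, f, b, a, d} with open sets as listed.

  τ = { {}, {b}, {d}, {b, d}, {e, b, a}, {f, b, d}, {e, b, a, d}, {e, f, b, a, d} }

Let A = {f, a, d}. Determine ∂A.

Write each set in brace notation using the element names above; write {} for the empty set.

open subsets of A: {}, {d}; so int(A) = {d}
closure: X∖int(X∖A) = X∖{b} = {e, f, a, d}
∂A = {e, f, a, d} minus {d} = {e, f, a}

{e, f, a}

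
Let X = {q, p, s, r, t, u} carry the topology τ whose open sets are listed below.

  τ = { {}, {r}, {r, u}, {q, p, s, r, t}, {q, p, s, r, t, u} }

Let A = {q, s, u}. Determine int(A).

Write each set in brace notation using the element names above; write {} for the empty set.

interior: largest open inside A is {} (from {})

{}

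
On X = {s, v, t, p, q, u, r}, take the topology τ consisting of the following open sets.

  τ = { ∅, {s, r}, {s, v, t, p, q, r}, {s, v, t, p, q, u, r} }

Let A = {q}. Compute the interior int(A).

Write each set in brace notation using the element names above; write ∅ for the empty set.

∅

open subsets of A: ∅; so int(A) = ∅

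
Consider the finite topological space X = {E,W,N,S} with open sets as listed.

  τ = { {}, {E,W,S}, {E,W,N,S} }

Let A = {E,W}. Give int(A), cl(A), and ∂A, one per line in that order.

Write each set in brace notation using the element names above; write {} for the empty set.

interior: largest open inside A is {} (from {})
cl via duality: int({N,S}) = {}, so X∖{} = {E,W,N,S}
cl∖int = {E,W,N,S}

int(A) = {}
cl(A)  = {E,W,N,S}
∂A     = {E,W,N,S}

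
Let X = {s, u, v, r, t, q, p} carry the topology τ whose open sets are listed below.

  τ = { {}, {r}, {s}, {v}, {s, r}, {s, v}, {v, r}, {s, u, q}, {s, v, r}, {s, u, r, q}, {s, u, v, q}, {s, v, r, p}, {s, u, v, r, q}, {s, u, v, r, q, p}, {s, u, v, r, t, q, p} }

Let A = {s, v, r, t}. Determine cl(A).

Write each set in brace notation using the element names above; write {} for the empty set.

X∖A={u, q, p}, int(X∖A)={}, hence cl(A)={s, u, v, r, t, q, p}

{s, u, v, r, t, q, p}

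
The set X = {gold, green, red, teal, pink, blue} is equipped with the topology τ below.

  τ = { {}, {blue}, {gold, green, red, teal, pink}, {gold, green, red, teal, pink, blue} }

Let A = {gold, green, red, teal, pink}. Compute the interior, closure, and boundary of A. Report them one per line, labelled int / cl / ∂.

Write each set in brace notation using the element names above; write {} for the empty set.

int(A) = {gold, green, red, teal, pink}
cl(A)  = {gold, green, red, teal, pink}
∂A     = {}

U open, U⊆A: {}, {gold, green, red, teal, pink}. int(A) = ⋃ = {gold, green, red, teal, pink}
X∖A={blue}, int(X∖A)={blue}, hence cl(A)={gold, green, red, teal, pink}
∂A: remove int from cl → {}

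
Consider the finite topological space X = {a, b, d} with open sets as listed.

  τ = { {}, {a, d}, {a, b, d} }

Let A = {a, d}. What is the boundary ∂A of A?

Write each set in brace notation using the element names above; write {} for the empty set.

interior: largest open inside A is {a, d} (from {}, {a, d})
cl via duality: int({b}) = {}, so X∖{} = {a, b, d}
cl∖int = {b}

{b}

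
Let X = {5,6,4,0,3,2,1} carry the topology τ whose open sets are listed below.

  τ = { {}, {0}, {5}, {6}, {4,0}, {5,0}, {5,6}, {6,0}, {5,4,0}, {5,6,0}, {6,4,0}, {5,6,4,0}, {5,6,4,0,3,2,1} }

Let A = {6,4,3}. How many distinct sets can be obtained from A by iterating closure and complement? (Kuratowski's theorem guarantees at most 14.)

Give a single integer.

X∖A={5,0,2,1}, int(X∖A)={5,0}, hence cl(A)={6,4,3,2,1}
Orbit (k=closure, c=complement):
  1. A     = {6,4,3}
  2. kA    = {6,4,3,2,1}
  3. cA    = {5,0,2,1}
  4. ckA   = {5,0}
  5. kcA   = {5,4,0,3,2,1}
  6. ckcA  = {6}
  7. kckcA = {6,3,2,1}
  8. ckckcA = {5,4,0}
(closed under both — stop)

8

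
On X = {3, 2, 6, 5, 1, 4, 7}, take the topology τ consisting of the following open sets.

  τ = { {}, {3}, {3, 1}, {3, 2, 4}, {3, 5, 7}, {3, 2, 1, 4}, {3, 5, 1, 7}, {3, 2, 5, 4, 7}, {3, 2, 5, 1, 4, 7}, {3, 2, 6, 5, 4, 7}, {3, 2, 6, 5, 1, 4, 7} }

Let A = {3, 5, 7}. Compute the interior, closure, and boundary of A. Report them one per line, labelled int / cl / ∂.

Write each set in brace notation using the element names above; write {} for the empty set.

open subsets of A: {}, {3}, {3, 5, 7}; so int(A) = {3, 5, 7}
closure: X∖int(X∖A) = X∖{} = {3, 2, 6, 5, 1, 4, 7}
∂A = {3, 2, 6, 5, 1, 4, 7} minus {3, 5, 7} = {2, 6, 1, 4}

int(A) = {3, 5, 7}
cl(A)  = {3, 2, 6, 5, 1, 4, 7}
∂A     = {2, 6, 1, 4}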